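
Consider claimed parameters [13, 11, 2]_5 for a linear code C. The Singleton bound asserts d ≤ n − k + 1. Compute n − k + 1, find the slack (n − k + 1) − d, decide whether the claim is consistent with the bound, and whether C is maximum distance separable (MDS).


Singleton RHS = n − k + 1 = 3, slack = 1, bound satisfied, not MDS.

Singleton bound: d ≤ n − k + 1.
Here n = 13, k = 11, so n − k + 1 = 3.
Given d = 2, check d ≤ 3: YES.
Slack = (n − k + 1) − d = 1.
The code is NOT MDS (slack = 1 > 0).
Description: the claimed parameters are [13, 11, 2]_5; such a code would be non-MDS.


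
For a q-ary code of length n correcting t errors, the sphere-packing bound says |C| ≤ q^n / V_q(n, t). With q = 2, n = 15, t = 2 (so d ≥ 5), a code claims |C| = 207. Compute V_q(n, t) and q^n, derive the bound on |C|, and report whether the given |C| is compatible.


V_q(n, t) = 121, q^n = 32768, Hamming bound = 270, |C| = 207 ≤ bound (satisfied).

Step 1: Compute V_q(n, t) = Σ_{j=0}^2 C(n, j) (q−1)^j.
  j = 0: C(15,0)·(1)^0 = 1·1 = 1.
  j = 1: C(15,1)·(1)^1 = 15·1 = 15.
  j = 2: C(15,2)·(1)^2 = 105·1 = 105.
  V_q(n, t) = 1 + 15 + 105 = 121.
Step 2: q^n = 2^15 = 32768.
Step 3: Hamming bound ⌊q^n / V_q(n,t)⌋ = ⌊32768/121⌋ = 270.
Step 4: Compare |C| = 207 to 270: satisfied.
The claimed |C| lies below the Hamming bound.


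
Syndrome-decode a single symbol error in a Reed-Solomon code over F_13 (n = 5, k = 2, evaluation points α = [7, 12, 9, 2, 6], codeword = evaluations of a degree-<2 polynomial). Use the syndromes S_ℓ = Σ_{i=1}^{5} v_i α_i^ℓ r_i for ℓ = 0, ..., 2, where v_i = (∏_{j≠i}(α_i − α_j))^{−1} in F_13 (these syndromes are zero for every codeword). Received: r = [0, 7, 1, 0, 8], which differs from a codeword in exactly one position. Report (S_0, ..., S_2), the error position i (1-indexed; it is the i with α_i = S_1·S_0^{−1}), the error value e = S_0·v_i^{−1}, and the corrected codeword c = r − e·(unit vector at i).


S = (5, 9, 11), error at position 1, error magnitude e = 3, c = [10, 7, 1, 0, 8].

Step 1: column multipliers v_i = (∏_{j≠i}(α_i − α_j))^{−1} mod 13.
  i = 1 (α = 7): (7−12)(7−9)(7−2)(7−6) = (−5)·(−2)·5·1 = 50 ≡ 11, so v_1 = 11^{−1} = 6 (mod 13).
  i = 2 (α = 12): (12−7)(12−9)(12−2)(12−6) = 5·3·10·6 = 900 ≡ 3, so v_2 = 3^{−1} = 9 (mod 13).
  i = 3 (α = 9): (9−7)(9−12)(9−2)(9−6) = 2·(−3)·7·3 = −126 ≡ 4, so v_3 = 4^{−1} = 10 (mod 13).
  i = 4 (α = 2): (2−7)(2−12)(2−9)(2−6) = (−5)·(−10)·(−7)·(−4) = 1400 ≡ 9, so v_4 = 9^{−1} = 3 (mod 13).
  i = 5 (α = 6): (6−7)(6−12)(6−9)(6−2) = (−1)·(−6)·(−3)·4 = −72 ≡ 6, so v_5 = 6^{−1} = 11 (mod 13).
  v = [6, 9, 10, 3, 11].
Step 2: syndromes of r = [0, 7, 1, 0, 8] (all sums mod 13).
  S_0 = Σ v_i r_i = 6·0 + 9·7 + 10·1 + 3·0 + 11·8 = 161 ≡ 5.
  S_1 = Σ v_i α_i r_i = 6·7·0 + 9·12·7 + 10·9·1 + 3·2·0 + 11·6·8 = 1374 ≡ 9.
  α_i^2 mod 13 = [10, 1, 3, 4, 10].
  S_2 = Σ v_i α_i^2 r_i = 6·10·0 + 9·1·7 + 10·3·1 + 3·4·0 + 11·10·8 = 973 ≡ 11.
  S = (5, 9, 11) ≠ 0, so r is not a codeword (an error is present).
Step 3: locate the error. For a single error e at position i, S_ℓ = v_i·e·α_i^ℓ, so α_err = S_1/S_0.
  S_0^{−1} = 5^{−1} = 8 (mod 13), so α_err = 9·8 = 72 ≡ 7 = α_1. Error position i = 1.
  Consistency check: S_2/S_1 = 11·3 = 33 ≡ 7 = α_err ✓ (single-error assumption holds).
Step 4: error magnitude e = S_0/v_1 = S_0·∏_{j≠1}(α_1 − α_j) = 5·11 = 55 ≡ 3 (mod 13).
Step 5: correct position 1: c_1 = r_1 − e = 0 − 3 ≡ 10 (mod 13). Hence c = [10, 7, 1, 0, 8].
  Check: interpolating c through the α_i gives m(x) = 9 + 2·x (degree < 2) with m(α_i) = c_i for every i, so c is indeed a codeword.


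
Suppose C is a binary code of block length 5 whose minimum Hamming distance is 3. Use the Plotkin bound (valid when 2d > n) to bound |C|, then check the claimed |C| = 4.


Plotkin bound M ≤ 6; given |C| = 4 ≤ bound (satisfied).

Check applicability: 2d = 6, n = 5.
2d − n = 1 > 0, so Plotkin applies.
Compute d/(2d−n) = 3/1 ≈ 3.0000.
⌊d/(2d−n)⌋ = 3.
Plotkin bound: M ≤ 2·3 = 6.
Given |C| = 4, check: satisfied.
This |C| is below the Plotkin bound.


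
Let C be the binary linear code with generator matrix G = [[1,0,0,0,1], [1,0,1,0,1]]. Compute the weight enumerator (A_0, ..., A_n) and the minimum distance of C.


Weight distribution: A_0 = 1, A_1 = 1, A_2 = 1, A_3 = 1. Minimum distance d = 1.

Enumerate all 2^2 = 4 messages m ∈ F_2^2.
For each, compute codeword c = mG in F_2^5, then tally its weight.
  m = 00 → c = 00000, weight = 0.
  m = 10 → c = 10001, weight = 2.
  m = 01 → c = 10101, weight = 3.
  m = 11 → c = 00100, weight = 1.
Tally weights:
  weight 0: 1 codewords.
  weight 1: 1 codewords.
  weight 2: 1 codewords.
  weight 3: 1 codewords.
Minimum distance d = smallest w > 0 with A_w > 0 = 1.
Sanity: Σ A_w = 4 = 2^2 = 4 ✓.


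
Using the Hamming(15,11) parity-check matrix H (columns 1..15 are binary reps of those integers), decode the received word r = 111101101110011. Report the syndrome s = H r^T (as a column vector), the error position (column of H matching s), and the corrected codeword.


s = (1, 1, 0, 0)^T, error position = 12, corrected codeword c = 111101101111011

Compute s = H r^T mod 2 one row at a time:
  s_1 = 0 + 1 + 1 + 1 + 0 + 0 + 1 + 1 = 5 ≡ 1 (mod 2).
  s_2 = 1 + 0 + 1 + 1 + 0 + 0 + 1 + 1 = 5 ≡ 1 (mod 2).
  s_3 = 1 + 1 + 1 + 1 + 1 + 1 + 1 + 1 = 8 ≡ 0 (mod 2).
  s_4 = 1 + 1 + 0 + 1 + 1 + 1 + 0 + 1 = 6 ≡ 0 (mod 2).
s = (1, 1, 0, 0)^T — this equals column 12 of H (binary 1100), so error is at position 12.
Correct: flip bit 12 of r = 111101101110011 to get c = 111101101111011.


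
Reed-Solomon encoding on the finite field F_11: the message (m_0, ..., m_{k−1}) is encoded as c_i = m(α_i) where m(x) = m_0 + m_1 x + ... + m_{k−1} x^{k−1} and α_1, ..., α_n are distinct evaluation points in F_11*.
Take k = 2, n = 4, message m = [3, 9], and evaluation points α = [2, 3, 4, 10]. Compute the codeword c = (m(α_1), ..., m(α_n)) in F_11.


c = [10, 8, 6, 5]

Message polynomial: m(x) = 3 + 9·x (mod 11).
For each evaluation point α_i, compute m(α_i) mod 11:
  α_1 = 2: Horner steps 9 → 10, so m(2) = 10.
  α_2 = 3: Horner steps 9 → 8, so m(3) = 8.
  α_3 = 4: Horner steps 9 → 6, so m(4) = 6.
  α_4 = 10: Horner steps 9 → 5, so m(10) = 5.
Codeword c = [10, 8, 6, 5] ∈ F_11^4.


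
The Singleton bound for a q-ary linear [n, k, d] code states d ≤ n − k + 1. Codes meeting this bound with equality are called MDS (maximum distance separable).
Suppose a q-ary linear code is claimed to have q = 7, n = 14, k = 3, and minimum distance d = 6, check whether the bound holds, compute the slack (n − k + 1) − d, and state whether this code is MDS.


Singleton RHS = n − k + 1 = 12, slack = 6, bound satisfied, not MDS.

Singleton bound: d ≤ n − k + 1.
Here n = 14, k = 3, so n − k + 1 = 12.
Given d = 6, check d ≤ 12: YES.
Slack = (n − k + 1) − d = 6.
The code is NOT MDS (slack = 6 > 0).
Description: the claimed parameters are [14, 3, 6]_7; such a code would be non-MDS.


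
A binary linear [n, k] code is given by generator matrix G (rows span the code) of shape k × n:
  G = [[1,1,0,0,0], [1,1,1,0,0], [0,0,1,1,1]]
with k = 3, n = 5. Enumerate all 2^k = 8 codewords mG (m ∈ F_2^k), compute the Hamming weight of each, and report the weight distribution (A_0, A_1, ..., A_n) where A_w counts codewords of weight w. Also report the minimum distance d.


Weight distribution: A_0 = 1, A_1 = 1, A_2 = 2, A_3 = 2, A_4 = 1, A_5 = 1. Minimum distance d = 1.

Enumerate all 2^3 = 8 messages m ∈ F_2^3.
For each, compute codeword c = mG in F_2^5, then tally its weight.
  m = 000 → c = 00000, weight = 0.
  m = 100 → c = 11000, weight = 2.
  m = 010 → c = 11100, weight = 3.
  m = 110 → c = 00100, weight = 1.
  m = 001 → c = 00111, weight = 3.
  m = 101 → c = 11111, weight = 5.
  m = 011 → c = 11011, weight = 4.
  m = 111 → c = 00011, weight = 2.
Tally weights:
  weight 0: 1 codewords.
  weight 1: 1 codewords.
  weight 2: 2 codewords.
  weight 3: 2 codewords.
  weight 4: 1 codewords.
  weight 5: 1 codewords.
Minimum distance d = smallest w > 0 with A_w > 0 = 1.
Sanity: Σ A_w = 8 = 2^3 = 8 ✓.


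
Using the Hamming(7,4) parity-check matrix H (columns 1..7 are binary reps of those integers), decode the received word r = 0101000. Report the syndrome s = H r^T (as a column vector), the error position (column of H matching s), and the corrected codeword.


s = (1, 1, 0)^T, error position = 6, corrected codeword c = 0101010

Compute s = H r^T mod 2 one row at a time:
  s_1 = 1 + 0 + 0 + 0 = 1 ≡ 1 (mod 2).
  s_2 = 1 + 0 + 0 + 0 = 1 ≡ 1 (mod 2).
  s_3 = 0 + 0 + 0 + 0 = 0 ≡ 0 (mod 2).
s = (1, 1, 0)^T — this equals column 6 of H (binary 110), so error is at position 6.
Correct: flip bit 6 of r = 0101000 to get c = 0101010.


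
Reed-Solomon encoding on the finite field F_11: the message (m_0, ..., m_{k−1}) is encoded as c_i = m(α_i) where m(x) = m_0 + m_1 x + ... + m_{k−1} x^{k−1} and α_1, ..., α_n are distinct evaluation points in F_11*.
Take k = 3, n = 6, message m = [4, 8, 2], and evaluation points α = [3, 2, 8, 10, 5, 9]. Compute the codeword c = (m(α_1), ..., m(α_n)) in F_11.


c = [2, 6, 9, 9, 6, 7]

Message polynomial: m(x) = 4 + 8·x + 2·x^2 (mod 11).
For each evaluation point α_i, compute m(α_i) mod 11:
  α_1 = 3: Horner steps 2 → 3 → 2, so m(3) = 2.
  α_2 = 2: Horner steps 2 → 1 → 6, so m(2) = 6.
  α_3 = 8: Horner steps 2 → 2 → 9, so m(8) = 9.
  α_4 = 10: Horner steps 2 → 6 → 9, so m(10) = 9.
  α_5 = 5: Horner steps 2 → 7 → 6, so m(5) = 6.
  α_6 = 9: Horner steps 2 → 4 → 7, so m(9) = 7.
Codeword c = [2, 6, 9, 9, 6, 7] ∈ F_11^6.


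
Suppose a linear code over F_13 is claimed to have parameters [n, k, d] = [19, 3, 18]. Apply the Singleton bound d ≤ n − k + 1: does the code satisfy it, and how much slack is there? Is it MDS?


Singleton RHS = n − k + 1 = 17, slack = -1, bound violated (no such code; not MDS).

Singleton bound: d ≤ n − k + 1.
Here n = 19, k = 3, so n − k + 1 = 17.
Given d = 18, check d ≤ 17: NO.
Slack = (n − k + 1) − d = -1.
The slack is negative: d = 18 exceeds n − k + 1 = 17 by 1, so the Singleton bound is violated and no linear [19, 3, 18]_13 code can exist. In particular it is not MDS (MDS requires d = n − k + 1 exactly).
Description: the claimed parameters are [19, 3, 18]_13; such a code would be impossible (violates the Singleton bound).


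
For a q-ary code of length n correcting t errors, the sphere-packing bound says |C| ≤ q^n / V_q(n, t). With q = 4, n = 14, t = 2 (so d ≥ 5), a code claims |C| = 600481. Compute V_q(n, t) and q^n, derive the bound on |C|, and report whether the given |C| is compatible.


V_q(n, t) = 862, q^n = 268435456, Hamming bound = 311410, |C| = 600481 > bound (violated).

Step 1: Compute V_q(n, t) = Σ_{j=0}^2 C(n, j) (q−1)^j.
  j = 0: C(14,0)·(3)^0 = 1·1 = 1.
  j = 1: C(14,1)·(3)^1 = 14·3 = 42.
  j = 2: C(14,2)·(3)^2 = 91·9 = 819.
  V_q(n, t) = 1 + 42 + 819 = 862.
Step 2: q^n = 4^14 = 268435456.
Step 3: Hamming bound ⌊q^n / V_q(n,t)⌋ = ⌊268435456/862⌋ = 311410.
Step 4: Compare |C| = 600481 to 311410: violated.
The claimed |C| lies above the Hamming bound, so no 4-ary code of length 14 with d ≥ 5 can have 600481 codewords.


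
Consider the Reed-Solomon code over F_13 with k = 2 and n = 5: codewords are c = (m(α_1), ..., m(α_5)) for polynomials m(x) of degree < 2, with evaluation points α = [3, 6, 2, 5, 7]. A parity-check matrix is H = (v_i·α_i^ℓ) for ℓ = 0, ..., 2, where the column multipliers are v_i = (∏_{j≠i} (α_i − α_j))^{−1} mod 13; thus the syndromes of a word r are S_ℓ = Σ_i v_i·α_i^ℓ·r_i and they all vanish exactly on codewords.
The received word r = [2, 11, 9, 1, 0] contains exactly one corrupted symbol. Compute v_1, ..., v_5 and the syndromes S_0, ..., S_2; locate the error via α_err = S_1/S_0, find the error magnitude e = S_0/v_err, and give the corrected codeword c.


S = (4, 11, 1), error at position 2, error magnitude e = 4, c = [2, 7, 9, 1, 0].

Step 1: column multipliers v_i = (∏_{j≠i}(α_i − α_j))^{−1} mod 13.
  i = 1 (α = 3): (3−6)(3−2)(3−5)(3−7) = (−3)·1·(−2)·(−4) = −24 ≡ 2, so v_1 = 2^{−1} = 7 (mod 13).
  i = 2 (α = 6): (6−3)(6−2)(6−5)(6−7) = 3·4·1·(−1) = −12 ≡ 1, so v_2 = 1^{−1} = 1 (mod 13).
  i = 3 (α = 2): (2−3)(2−6)(2−5)(2−7) = (−1)·(−4)·(−3)·(−5) = 60 ≡ 8, so v_3 = 8^{−1} = 5 (mod 13).
  i = 4 (α = 5): (5−3)(5−6)(5−2)(5−7) = 2·(−1)·3·(−2) = 12 ≡ 12, so v_4 = 12^{−1} = 12 (mod 13).
  i = 5 (α = 7): (7−3)(7−6)(7−2)(7−5) = 4·1·5·2 = 40 ≡ 1, so v_5 = 1^{−1} = 1 (mod 13).
  v = [7, 1, 5, 12, 1].
Step 2: syndromes of r = [2, 11, 9, 1, 0] (all sums mod 13).
  S_0 = Σ v_i r_i = 7·2 + 1·11 + 5·9 + 12·1 + 1·0 = 82 ≡ 4.
  S_1 = Σ v_i α_i r_i = 7·3·2 + 1·6·11 + 5·2·9 + 12·5·1 + 1·7·0 = 258 ≡ 11.
  α_i^2 mod 13 = [9, 10, 4, 12, 10].
  S_2 = Σ v_i α_i^2 r_i = 7·9·2 + 1·10·11 + 5·4·9 + 12·12·1 + 1·10·0 = 560 ≡ 1.
  S = (4, 11, 1) ≠ 0, so r is not a codeword (an error is present).
Step 3: locate the error. For a single error e at position i, S_ℓ = v_i·e·α_i^ℓ, so α_err = S_1/S_0.
  S_0^{−1} = 4^{−1} = 10 (mod 13), so α_err = 11·10 = 110 ≡ 6 = α_2. Error position i = 2.
  Consistency check: S_2/S_1 = 1·6 = 6 ≡ 6 = α_err ✓ (single-error assumption holds).
Step 4: error magnitude e = S_0/v_2 = S_0·∏_{j≠2}(α_2 − α_j) = 4·1 = 4 ≡ 4 (mod 13).
Step 5: correct position 2: c_2 = r_2 − e = 11 − 4 ≡ 7 (mod 13). Hence c = [2, 7, 9, 1, 0].
  Check: interpolating c through the α_i gives m(x) = 10 + 6·x (degree < 2) with m(α_i) = c_i for every i, so c is indeed a codeword.


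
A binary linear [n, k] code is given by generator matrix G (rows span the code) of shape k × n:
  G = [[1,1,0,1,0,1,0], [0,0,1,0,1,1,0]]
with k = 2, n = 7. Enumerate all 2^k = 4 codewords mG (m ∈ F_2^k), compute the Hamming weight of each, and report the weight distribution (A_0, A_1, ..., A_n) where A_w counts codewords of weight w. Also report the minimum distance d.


Weight distribution: A_0 = 1, A_3 = 1, A_4 = 1, A_5 = 1. Minimum distance d = 3.

Enumerate all 2^2 = 4 messages m ∈ F_2^2.
For each, compute codeword c = mG in F_2^7, then tally its weight.
  m = 00 → c = 0000000, weight = 0.
  m = 10 → c = 1101010, weight = 4.
  m = 01 → c = 0010110, weight = 3.
  m = 11 → c = 1111100, weight = 5.
Tally weights:
  weight 0: 1 codewords.
  weight 3: 1 codewords.
  weight 4: 1 codewords.
  weight 5: 1 codewords.
Minimum distance d = smallest w > 0 with A_w > 0 = 3.
Sanity: Σ A_w = 4 = 2^2 = 4 ✓.


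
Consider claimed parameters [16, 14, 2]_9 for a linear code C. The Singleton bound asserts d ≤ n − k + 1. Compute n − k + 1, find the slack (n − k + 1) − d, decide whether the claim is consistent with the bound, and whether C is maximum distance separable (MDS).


Singleton RHS = n − k + 1 = 3, slack = 1, bound satisfied, not MDS.

Singleton bound: d ≤ n − k + 1.
Here n = 16, k = 14, so n − k + 1 = 3.
Given d = 2, check d ≤ 3: YES.
Slack = (n − k + 1) − d = 1.
The code is NOT MDS (slack = 1 > 0).
Description: the claimed parameters are [16, 14, 2]_9; such a code would be non-MDS.


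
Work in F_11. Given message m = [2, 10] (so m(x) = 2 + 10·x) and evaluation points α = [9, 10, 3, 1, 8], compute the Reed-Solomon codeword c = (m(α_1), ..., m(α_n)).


c = [4, 3, 10, 1, 5]

Message polynomial: m(x) = 2 + 10·x (mod 11).
For each evaluation point α_i, compute m(α_i) mod 11:
  α_1 = 9: Horner steps 10 → 4, so m(9) = 4.
  α_2 = 10: Horner steps 10 → 3, so m(10) = 3.
  α_3 = 3: Horner steps 10 → 10, so m(3) = 10.
  α_4 = 1: Horner steps 10 → 1, so m(1) = 1.
  α_5 = 8: Horner steps 10 → 5, so m(8) = 5.
Codeword c = [4, 3, 10, 1, 5] ∈ F_11^5.


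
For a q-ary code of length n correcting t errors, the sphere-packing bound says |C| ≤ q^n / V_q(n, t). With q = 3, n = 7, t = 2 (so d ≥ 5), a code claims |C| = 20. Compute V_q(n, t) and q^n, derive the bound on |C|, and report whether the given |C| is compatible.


V_q(n, t) = 99, q^n = 2187, Hamming bound = 22, |C| = 20 ≤ bound (satisfied).

Step 1: Compute V_q(n, t) = Σ_{j=0}^2 C(n, j) (q−1)^j.
  j = 0: C(7,0)·(2)^0 = 1·1 = 1.
  j = 1: C(7,1)·(2)^1 = 7·2 = 14.
  j = 2: C(7,2)·(2)^2 = 21·4 = 84.
  V_q(n, t) = 1 + 14 + 84 = 99.
Step 2: q^n = 3^7 = 2187.
Step 3: Hamming bound ⌊q^n / V_q(n,t)⌋ = ⌊2187/99⌋ = 22.
Step 4: Compare |C| = 20 to 22: satisfied.
The claimed |C| lies below the Hamming bound.


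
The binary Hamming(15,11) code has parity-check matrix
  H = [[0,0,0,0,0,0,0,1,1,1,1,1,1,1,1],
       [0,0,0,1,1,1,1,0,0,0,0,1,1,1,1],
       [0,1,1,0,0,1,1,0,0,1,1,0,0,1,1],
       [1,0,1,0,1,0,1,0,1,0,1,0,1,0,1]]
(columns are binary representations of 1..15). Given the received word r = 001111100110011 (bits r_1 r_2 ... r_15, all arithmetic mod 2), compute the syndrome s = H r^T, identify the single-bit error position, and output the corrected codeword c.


s = (0, 0, 1, 1)^T, error position = 3, corrected codeword c = 000111100110011

Compute s = H r^T mod 2 one row at a time:
  s_1 = 0 + 0 + 1 + 1 + 0 + 0 + 1 + 1 = 4 ≡ 0 (mod 2).
  s_2 = 1 + 1 + 1 + 1 + 0 + 0 + 1 + 1 = 6 ≡ 0 (mod 2).
  s_3 = 0 + 1 + 1 + 1 + 1 + 1 + 1 + 1 = 7 ≡ 1 (mod 2).
  s_4 = 0 + 1 + 1 + 1 + 0 + 1 + 0 + 1 = 5 ≡ 1 (mod 2).
s = (0, 0, 1, 1)^T — this equals column 3 of H (binary 0011), so error is at position 3.
Correct: flip bit 3 of r = 001111100110011 to get c = 000111100110011.


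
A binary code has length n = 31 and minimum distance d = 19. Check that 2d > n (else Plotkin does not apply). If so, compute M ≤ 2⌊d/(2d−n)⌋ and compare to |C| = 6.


Plotkin bound M ≤ 4; given |C| = 6 > bound (violated).

Check applicability: 2d = 38, n = 31.
2d − n = 7 > 0, so Plotkin applies.
Compute d/(2d−n) = 19/7 ≈ 2.7143.
⌊d/(2d−n)⌋ = 2.
Plotkin bound: M ≤ 2·2 = 4.
Given |C| = 6, check: VIOLATED.
This |C| is above the Plotkin bound, so no binary code with n = 31, d = 19 and 6 codewords exists.


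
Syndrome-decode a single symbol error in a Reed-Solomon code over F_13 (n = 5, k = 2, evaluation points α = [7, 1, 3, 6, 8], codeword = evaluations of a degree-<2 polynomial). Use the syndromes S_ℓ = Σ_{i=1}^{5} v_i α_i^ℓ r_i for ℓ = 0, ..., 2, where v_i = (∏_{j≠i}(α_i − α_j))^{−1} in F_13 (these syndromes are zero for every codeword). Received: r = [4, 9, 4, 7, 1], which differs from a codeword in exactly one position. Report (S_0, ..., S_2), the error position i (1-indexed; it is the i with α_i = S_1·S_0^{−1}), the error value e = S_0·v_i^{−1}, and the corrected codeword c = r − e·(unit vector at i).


S = (4, 12, 10), error at position 3, error magnitude e = 1, c = [4, 9, 3, 7, 1].

Step 1: column multipliers v_i = (∏_{j≠i}(α_i − α_j))^{−1} mod 13.
  i = 1 (α = 7): (7−1)(7−3)(7−6)(7−8) = 6·4·1·(−1) = −24 ≡ 2, so v_1 = 2^{−1} = 7 (mod 13).
  i = 2 (α = 1): (1−7)(1−3)(1−6)(1−8) = (−6)·(−2)·(−5)·(−7) = 420 ≡ 4, so v_2 = 4^{−1} = 10 (mod 13).
  i = 3 (α = 3): (3−7)(3−1)(3−6)(3−8) = (−4)·2·(−3)·(−5) = −120 ≡ 10, so v_3 = 10^{−1} = 4 (mod 13).
  i = 4 (α = 6): (6−7)(6−1)(6−3)(6−8) = (−1)·5·3·(−2) = 30 ≡ 4, so v_4 = 4^{−1} = 10 (mod 13).
  i = 5 (α = 8): (8−7)(8−1)(8−3)(8−6) = 1·7·5·2 = 70 ≡ 5, so v_5 = 5^{−1} = 8 (mod 13).
  v = [7, 10, 4, 10, 8].
Step 2: syndromes of r = [4, 9, 4, 7, 1] (all sums mod 13).
  S_0 = Σ v_i r_i = 7·4 + 10·9 + 4·4 + 10·7 + 8·1 = 212 ≡ 4.
  S_1 = Σ v_i α_i r_i = 7·7·4 + 10·1·9 + 4·3·4 + 10·6·7 + 8·8·1 = 818 ≡ 12.
  α_i^2 mod 13 = [10, 1, 9, 10, 12].
  S_2 = Σ v_i α_i^2 r_i = 7·10·4 + 10·1·9 + 4·9·4 + 10·10·7 + 8·12·1 = 1310 ≡ 10.
  S = (4, 12, 10) ≠ 0, so r is not a codeword (an error is present).
Step 3: locate the error. For a single error e at position i, S_ℓ = v_i·e·α_i^ℓ, so α_err = S_1/S_0.
  S_0^{−1} = 4^{−1} = 10 (mod 13), so α_err = 12·10 = 120 ≡ 3 = α_3. Error position i = 3.
  Consistency check: S_2/S_1 = 10·12 = 120 ≡ 3 = α_err ✓ (single-error assumption holds).
Step 4: error magnitude e = S_0/v_3 = S_0·∏_{j≠3}(α_3 − α_j) = 4·10 = 40 ≡ 1 (mod 13).
Step 5: correct position 3: c_3 = r_3 − e = 4 − 1 ≡ 3 (mod 13). Hence c = [4, 9, 3, 7, 1].
  Check: interpolating c through the α_i gives m(x) = 12 + 10·x (degree < 2) with m(α_i) = c_i for every i, so c is indeed a codeword.


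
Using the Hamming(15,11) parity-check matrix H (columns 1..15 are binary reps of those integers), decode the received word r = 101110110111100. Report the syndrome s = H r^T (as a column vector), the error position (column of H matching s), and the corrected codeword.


s = (1, 1, 0, 0)^T, error position = 12, corrected codeword c = 101110110110100

Compute s = H r^T mod 2 one row at a time:
  s_1 = 1 + 0 + 1 + 1 + 1 + 1 + 0 + 0 = 5 ≡ 1 (mod 2).
  s_2 = 1 + 1 + 0 + 1 + 1 + 1 + 0 + 0 = 5 ≡ 1 (mod 2).
  s_3 = 0 + 1 + 0 + 1 + 1 + 1 + 0 + 0 = 4 ≡ 0 (mod 2).
  s_4 = 1 + 1 + 1 + 1 + 0 + 1 + 1 + 0 = 6 ≡ 0 (mod 2).
s = (1, 1, 0, 0)^T — this equals column 12 of H (binary 1100), so error is at position 12.
Correct: flip bit 12 of r = 101110110111100 to get c = 101110110110100.


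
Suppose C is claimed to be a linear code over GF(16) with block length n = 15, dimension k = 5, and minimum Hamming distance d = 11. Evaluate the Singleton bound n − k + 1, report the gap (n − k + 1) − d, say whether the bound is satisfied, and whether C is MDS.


Singleton RHS = n − k + 1 = 11, slack = 0, bound satisfied, MDS.

Singleton bound: d ≤ n − k + 1.
Here n = 15, k = 5, so n − k + 1 = 11.
Given d = 11, check d ≤ 11: YES.
Slack = (n − k + 1) − d = 0.
The code is MDS (slack = 0).
Description: the claimed parameters are [15, 5, 11]_16; such a code would be MDS (meets Singleton bound).


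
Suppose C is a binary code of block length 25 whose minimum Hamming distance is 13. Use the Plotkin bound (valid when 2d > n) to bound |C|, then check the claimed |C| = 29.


Plotkin bound M ≤ 26; given |C| = 29 > bound (violated).

Check applicability: 2d = 26, n = 25.
2d − n = 1 > 0, so Plotkin applies.
Compute d/(2d−n) = 13/1 ≈ 13.0000.
⌊d/(2d−n)⌋ = 13.
Plotkin bound: M ≤ 2·13 = 26.
Given |C| = 29, check: VIOLATED.
This |C| is above the Plotkin bound, so no binary code with n = 25, d = 13 and 29 codewords exists.


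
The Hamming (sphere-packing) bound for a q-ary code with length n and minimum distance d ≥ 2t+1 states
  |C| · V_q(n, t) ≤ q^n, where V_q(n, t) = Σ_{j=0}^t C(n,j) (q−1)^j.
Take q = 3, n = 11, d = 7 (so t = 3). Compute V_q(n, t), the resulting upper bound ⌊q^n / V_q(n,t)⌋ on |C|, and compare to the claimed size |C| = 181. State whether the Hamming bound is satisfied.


V_q(n, t) = 1563, q^n = 177147, Hamming bound = 113, |C| = 181 > bound (violated).

Step 1: Compute V_q(n, t) = Σ_{j=0}^3 C(n, j) (q−1)^j.
  j = 0: C(11,0)·(2)^0 = 1·1 = 1.
  j = 1: C(11,1)·(2)^1 = 11·2 = 22.
  j = 2: C(11,2)·(2)^2 = 55·4 = 220.
  j = 3: C(11,3)·(2)^3 = 165·8 = 1320.
  V_q(n, t) = 1 + 22 + 220 + 1320 = 1563.
Step 2: q^n = 3^11 = 177147.
Step 3: Hamming bound ⌊q^n / V_q(n,t)⌋ = ⌊177147/1563⌋ = 113.
Step 4: Compare |C| = 181 to 113: violated.
The claimed |C| lies above the Hamming bound, so no 3-ary code of length 11 with d ≥ 7 can have 181 codewords.


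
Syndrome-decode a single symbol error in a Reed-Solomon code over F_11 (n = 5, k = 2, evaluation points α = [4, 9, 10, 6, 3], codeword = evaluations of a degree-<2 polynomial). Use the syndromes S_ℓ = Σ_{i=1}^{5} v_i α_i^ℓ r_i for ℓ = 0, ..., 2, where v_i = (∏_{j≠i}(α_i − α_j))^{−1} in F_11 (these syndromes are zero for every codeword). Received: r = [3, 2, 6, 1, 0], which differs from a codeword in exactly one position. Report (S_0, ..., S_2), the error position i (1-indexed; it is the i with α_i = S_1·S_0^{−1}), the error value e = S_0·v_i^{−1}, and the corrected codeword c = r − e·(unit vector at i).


S = (9, 3, 1), error at position 1, error magnitude e = 10, c = [4, 2, 6, 1, 0].

Step 1: column multipliers v_i = (∏_{j≠i}(α_i − α_j))^{−1} mod 11.
  i = 1 (α = 4): (4−9)(4−10)(4−6)(4−3) = (−5)·(−6)·(−2)·1 = −60 ≡ 6, so v_1 = 6^{−1} = 2 (mod 11).
  i = 2 (α = 9): (9−4)(9−10)(9−6)(9−3) = 5·(−1)·3·6 = −90 ≡ 9, so v_2 = 9^{−1} = 5 (mod 11).
  i = 3 (α = 10): (10−4)(10−9)(10−6)(10−3) = 6·1·4·7 = 168 ≡ 3, so v_3 = 3^{−1} = 4 (mod 11).
  i = 4 (α = 6): (6−4)(6−9)(6−10)(6−3) = 2·(−3)·(−4)·3 = 72 ≡ 6, so v_4 = 6^{−1} = 2 (mod 11).
  i = 5 (α = 3): (3−4)(3−9)(3−10)(3−6) = (−1)·(−6)·(−7)·(−3) = 126 ≡ 5, so v_5 = 5^{−1} = 9 (mod 11).
  v = [2, 5, 4, 2, 9].
Step 2: syndromes of r = [3, 2, 6, 1, 0] (all sums mod 11).
  S_0 = Σ v_i r_i = 2·3 + 5·2 + 4·6 + 2·1 + 9·0 = 42 ≡ 9.
  S_1 = Σ v_i α_i r_i = 2·4·3 + 5·9·2 + 4·10·6 + 2·6·1 + 9·3·0 = 366 ≡ 3.
  α_i^2 mod 11 = [5, 4, 1, 3, 9].
  S_2 = Σ v_i α_i^2 r_i = 2·5·3 + 5·4·2 + 4·1·6 + 2·3·1 + 9·9·0 = 100 ≡ 1.
  S = (9, 3, 1) ≠ 0, so r is not a codeword (an error is present).
Step 3: locate the error. For a single error e at position i, S_ℓ = v_i·e·α_i^ℓ, so α_err = S_1/S_0.
  S_0^{−1} = 9^{−1} = 5 (mod 11), so α_err = 3·5 = 15 ≡ 4 = α_1. Error position i = 1.
  Consistency check: S_2/S_1 = 1·4 = 4 ≡ 4 = α_err ✓ (single-error assumption holds).
Step 4: error magnitude e = S_0/v_1 = S_0·∏_{j≠1}(α_1 − α_j) = 9·6 = 54 ≡ 10 (mod 11).
Step 5: correct position 1: c_1 = r_1 − e = 3 − 10 ≡ 4 (mod 11). Hence c = [4, 2, 6, 1, 0].
  Check: interpolating c through the α_i gives m(x) = 10 + 4·x (degree < 2) with m(α_i) = c_i for every i, so c is indeed a codeword.


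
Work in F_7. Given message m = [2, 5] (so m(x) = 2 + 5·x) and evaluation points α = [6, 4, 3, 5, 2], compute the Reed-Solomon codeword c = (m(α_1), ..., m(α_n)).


c = [4, 1, 3, 6, 5]

Message polynomial: m(x) = 2 + 5·x (mod 7).
For each evaluation point α_i, compute m(α_i) mod 7:
  α_1 = 6: Horner steps 5 → 4, so m(6) = 4.
  α_2 = 4: Horner steps 5 → 1, so m(4) = 1.
  α_3 = 3: Horner steps 5 → 3, so m(3) = 3.
  α_4 = 5: Horner steps 5 → 6, so m(5) = 6.
  α_5 = 2: Horner steps 5 → 5, so m(2) = 5.
Codeword c = [4, 1, 3, 6, 5] ∈ F_7^5.


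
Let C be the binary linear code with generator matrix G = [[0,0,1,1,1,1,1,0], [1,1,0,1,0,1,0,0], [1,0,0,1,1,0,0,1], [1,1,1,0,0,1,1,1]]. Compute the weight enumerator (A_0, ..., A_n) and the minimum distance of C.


Weight distribution: A_0 = 1, A_1 = 1, A_3 = 2, A_4 = 5, A_5 = 5, A_6 = 2. Minimum distance d = 1.

Enumerate all 2^4 = 16 messages m ∈ F_2^4.
For each, compute codeword c = mG in F_2^8, then tally its weight.
  m = 0000 → c = 00000000, weight = 0.
  m = 1000 → c = 00111110, weight = 5.
  m = 0100 → c = 11010100, weight = 4.
  m = 1100 → c = 11101010, weight = 5.
  m = 0010 → c = 10011001, weight = 4.
  m = 1010 → c = 10100111, weight = 5.
  m = 0110 → c = 01001101, weight = 4.
  m = 1110 → c = 01110011, weight = 5.
  m = 0001 → c = 11100111, weight = 6.
  m = 1001 → c = 11011001, weight = 5.
  m = 0101 → c = 00110011, weight = 4.
  m = 1101 → c = 00001101, weight = 3.
  m = 0011 → c = 01111110, weight = 6.
  m = 1011 → c = 01000000, weight = 1.
  m = 0111 → c = 10101010, weight = 4.
  m = 1111 → c = 10010100, weight = 3.
Tally weights:
  weight 0: 1 codewords.
  weight 1: 1 codewords.
  weight 3: 2 codewords.
  weight 4: 5 codewords.
  weight 5: 5 codewords.
  weight 6: 2 codewords.
Minimum distance d = smallest w > 0 with A_w > 0 = 1.
Sanity: Σ A_w = 16 = 2^4 = 16 ✓.


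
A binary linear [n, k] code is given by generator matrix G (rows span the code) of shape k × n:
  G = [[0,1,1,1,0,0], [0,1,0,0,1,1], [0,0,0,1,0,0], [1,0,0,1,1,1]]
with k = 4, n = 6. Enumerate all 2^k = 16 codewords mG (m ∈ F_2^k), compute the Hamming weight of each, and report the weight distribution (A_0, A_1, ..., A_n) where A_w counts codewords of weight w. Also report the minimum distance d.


Weight distribution: A_0 = 1, A_1 = 1, A_2 = 3, A_3 = 6, A_4 = 3, A_5 = 1, A_6 = 1. Minimum distance d = 1.

Enumerate all 2^4 = 16 messages m ∈ F_2^4.
For each, compute codeword c = mG in F_2^6, then tally its weight.
  m = 0000 → c = 000000, weight = 0.
  m = 1000 → c = 011100, weight = 3.
  m = 0100 → c = 010011, weight = 3.
  m = 1100 → c = 001111, weight = 4.
  m = 0010 → c = 000100, weight = 1.
  m = 1010 → c = 011000, weight = 2.
  m = 0110 → c = 010111, weight = 4.
  m = 1110 → c = 001011, weight = 3.
  m = 0001 → c = 100111, weight = 4.
  m = 1001 → c = 111011, weight = 5.
  m = 0101 → c = 110100, weight = 3.
  m = 1101 → c = 101000, weight = 2.
  m = 0011 → c = 100011, weight = 3.
  m = 1011 → c = 111111, weight = 6.
  m = 0111 → c = 110000, weight = 2.
  m = 1111 → c = 101100, weight = 3.
Tally weights:
  weight 0: 1 codewords.
  weight 1: 1 codewords.
  weight 2: 3 codewords.
  weight 3: 6 codewords.
  weight 4: 3 codewords.
  weight 5: 1 codewords.
  weight 6: 1 codewords.
Minimum distance d = smallest w > 0 with A_w > 0 = 1.
Sanity: Σ A_w = 16 = 2^4 = 16 ✓.


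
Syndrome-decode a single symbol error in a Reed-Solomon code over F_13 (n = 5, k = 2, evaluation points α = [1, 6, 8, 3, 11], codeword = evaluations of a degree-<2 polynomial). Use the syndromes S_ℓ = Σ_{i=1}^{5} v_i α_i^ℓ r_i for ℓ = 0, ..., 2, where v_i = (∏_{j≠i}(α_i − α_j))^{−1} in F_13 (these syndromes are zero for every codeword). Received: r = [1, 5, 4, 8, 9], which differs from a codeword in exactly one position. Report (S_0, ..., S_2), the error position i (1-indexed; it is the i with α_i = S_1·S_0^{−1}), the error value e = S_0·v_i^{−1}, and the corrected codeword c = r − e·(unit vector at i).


S = (3, 9, 1), error at position 4, error magnitude e = 8, c = [1, 5, 4, 0, 9].

Step 1: column multipliers v_i = (∏_{j≠i}(α_i − α_j))^{−1} mod 13.
  i = 1 (α = 1): (1−6)(1−8)(1−3)(1−11) = (−5)·(−7)·(−2)·(−10) = 700 ≡ 11, so v_1 = 11^{−1} = 6 (mod 13).
  i = 2 (α = 6): (6−1)(6−8)(6−3)(6−11) = 5·(−2)·3·(−5) = 150 ≡ 7, so v_2 = 7^{−1} = 2 (mod 13).
  i = 3 (α = 8): (8−1)(8−6)(8−3)(8−11) = 7·2·5·(−3) = −210 ≡ 11, so v_3 = 11^{−1} = 6 (mod 13).
  i = 4 (α = 3): (3−1)(3−6)(3−8)(3−11) = 2·(−3)·(−5)·(−8) = −240 ≡ 7, so v_4 = 7^{−1} = 2 (mod 13).
  i = 5 (α = 11): (11−1)(11−6)(11−8)(11−3) = 10·5·3·8 = 1200 ≡ 4, so v_5 = 4^{−1} = 10 (mod 13).
  v = [6, 2, 6, 2, 10].
Step 2: syndromes of r = [1, 5, 4, 8, 9] (all sums mod 13).
  S_0 = Σ v_i r_i = 6·1 + 2·5 + 6·4 + 2·8 + 10·9 = 146 ≡ 3.
  S_1 = Σ v_i α_i r_i = 6·1·1 + 2·6·5 + 6·8·4 + 2·3·8 + 10·11·9 = 1296 ≡ 9.
  α_i^2 mod 13 = [1, 10, 12, 9, 4].
  S_2 = Σ v_i α_i^2 r_i = 6·1·1 + 2·10·5 + 6·12·4 + 2·9·8 + 10·4·9 = 898 ≡ 1.
  S = (3, 9, 1) ≠ 0, so r is not a codeword (an error is present).
Step 3: locate the error. For a single error e at position i, S_ℓ = v_i·e·α_i^ℓ, so α_err = S_1/S_0.
  S_0^{−1} = 3^{−1} = 9 (mod 13), so α_err = 9·9 = 81 ≡ 3 = α_4. Error position i = 4.
  Consistency check: S_2/S_1 = 1·3 = 3 ≡ 3 = α_err ✓ (single-error assumption holds).
Step 4: error magnitude e = S_0/v_4 = S_0·∏_{j≠4}(α_4 − α_j) = 3·7 = 21 ≡ 8 (mod 13).
Step 5: correct position 4: c_4 = r_4 − e = 8 − 8 ≡ 0 (mod 13). Hence c = [1, 5, 4, 0, 9].
  Check: interpolating c through the α_i gives m(x) = 8 + 6·x (degree < 2) with m(α_i) = c_i for every i, so c is indeed a codeword.


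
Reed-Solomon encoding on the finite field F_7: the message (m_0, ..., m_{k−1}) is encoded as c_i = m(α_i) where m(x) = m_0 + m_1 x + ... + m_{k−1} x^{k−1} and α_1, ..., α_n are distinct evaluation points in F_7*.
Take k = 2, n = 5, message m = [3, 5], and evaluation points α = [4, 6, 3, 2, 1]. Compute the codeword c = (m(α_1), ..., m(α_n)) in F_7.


c = [2, 5, 4, 6, 1]

Message polynomial: m(x) = 3 + 5·x (mod 7).
For each evaluation point α_i, compute m(α_i) mod 7:
  α_1 = 4: Horner steps 5 → 2, so m(4) = 2.
  α_2 = 6: Horner steps 5 → 5, so m(6) = 5.
  α_3 = 3: Horner steps 5 → 4, so m(3) = 4.
  α_4 = 2: Horner steps 5 → 6, so m(2) = 6.
  α_5 = 1: Horner steps 5 → 1, so m(1) = 1.
Codeword c = [2, 5, 4, 6, 1] ∈ F_7^5.


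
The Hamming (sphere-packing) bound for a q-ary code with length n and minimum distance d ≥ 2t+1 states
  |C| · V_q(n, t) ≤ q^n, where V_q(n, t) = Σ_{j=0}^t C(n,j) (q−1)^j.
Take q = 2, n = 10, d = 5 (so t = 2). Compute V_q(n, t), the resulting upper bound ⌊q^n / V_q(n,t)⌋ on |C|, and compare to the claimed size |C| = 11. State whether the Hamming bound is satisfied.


V_q(n, t) = 56, q^n = 1024, Hamming bound = 18, |C| = 11 ≤ bound (satisfied).

Step 1: Compute V_q(n, t) = Σ_{j=0}^2 C(n, j) (q−1)^j.
  j = 0: C(10,0)·(1)^0 = 1·1 = 1.
  j = 1: C(10,1)·(1)^1 = 10·1 = 10.
  j = 2: C(10,2)·(1)^2 = 45·1 = 45.
  V_q(n, t) = 1 + 10 + 45 = 56.
Step 2: q^n = 2^10 = 1024.
Step 3: Hamming bound ⌊q^n / V_q(n,t)⌋ = ⌊1024/56⌋ = 18.
Step 4: Compare |C| = 11 to 18: satisfied.
The claimed |C| lies below the Hamming bound.


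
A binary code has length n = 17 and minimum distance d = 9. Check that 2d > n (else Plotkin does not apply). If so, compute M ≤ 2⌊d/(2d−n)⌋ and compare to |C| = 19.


Plotkin bound M ≤ 18; given |C| = 19 > bound (violated).

Check applicability: 2d = 18, n = 17.
2d − n = 1 > 0, so Plotkin applies.
Compute d/(2d−n) = 9/1 ≈ 9.0000.
⌊d/(2d−n)⌋ = 9.
Plotkin bound: M ≤ 2·9 = 18.
Given |C| = 19, check: VIOLATED.
This |C| is above the Plotkin bound, so no binary code with n = 17, d = 9 and 19 codewords exists.


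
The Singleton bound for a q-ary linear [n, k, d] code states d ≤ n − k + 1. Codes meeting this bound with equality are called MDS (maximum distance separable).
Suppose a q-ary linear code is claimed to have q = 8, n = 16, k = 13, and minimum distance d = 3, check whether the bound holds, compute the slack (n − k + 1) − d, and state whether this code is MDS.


Singleton RHS = n − k + 1 = 4, slack = 1, bound satisfied, not MDS.

Singleton bound: d ≤ n − k + 1.
Here n = 16, k = 13, so n − k + 1 = 4.
Given d = 3, check d ≤ 4: YES.
Slack = (n − k + 1) − d = 1.
The code is NOT MDS (slack = 1 > 0).
Description: the claimed parameters are [16, 13, 3]_8; such a code would be non-MDS.


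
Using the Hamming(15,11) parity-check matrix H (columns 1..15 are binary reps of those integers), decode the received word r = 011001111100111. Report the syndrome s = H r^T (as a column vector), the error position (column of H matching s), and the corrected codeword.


s = (0, 1, 1, 1)^T, error position = 7, corrected codeword c = 011001011100111

Compute s = H r^T mod 2 one row at a time:
  s_1 = 1 + 1 + 1 + 0 + 0 + 1 + 1 + 1 = 6 ≡ 0 (mod 2).
  s_2 = 0 + 0 + 1 + 1 + 0 + 1 + 1 + 1 = 5 ≡ 1 (mod 2).
  s_3 = 1 + 1 + 1 + 1 + 1 + 0 + 1 + 1 = 7 ≡ 1 (mod 2).
  s_4 = 0 + 1 + 0 + 1 + 1 + 0 + 1 + 1 = 5 ≡ 1 (mod 2).
s = (0, 1, 1, 1)^T — this equals column 7 of H (binary 0111), so error is at position 7.
Correct: flip bit 7 of r = 011001111100111 to get c = 011001011100111.


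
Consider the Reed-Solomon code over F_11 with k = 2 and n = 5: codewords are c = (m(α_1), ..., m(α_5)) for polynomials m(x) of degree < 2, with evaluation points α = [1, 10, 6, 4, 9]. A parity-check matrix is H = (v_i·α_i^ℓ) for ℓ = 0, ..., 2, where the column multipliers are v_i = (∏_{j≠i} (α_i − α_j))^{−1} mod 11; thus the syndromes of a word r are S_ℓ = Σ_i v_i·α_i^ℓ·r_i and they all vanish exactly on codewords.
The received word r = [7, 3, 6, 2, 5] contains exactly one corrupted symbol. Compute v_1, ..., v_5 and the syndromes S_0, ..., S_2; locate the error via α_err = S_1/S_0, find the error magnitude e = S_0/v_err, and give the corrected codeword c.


S = (4, 3, 5), error at position 5, error magnitude e = 4, c = [7, 3, 6, 2, 1].

Step 1: column multipliers v_i = (∏_{j≠i}(α_i − α_j))^{−1} mod 11.
  i = 1 (α = 1): (1−10)(1−6)(1−4)(1−9) = (−9)·(−5)·(−3)·(−8) = 1080 ≡ 2, so v_1 = 2^{−1} = 6 (mod 11).
  i = 2 (α = 10): (10−1)(10−6)(10−4)(10−9) = 9·4·6·1 = 216 ≡ 7, so v_2 = 7^{−1} = 8 (mod 11).
  i = 3 (α = 6): (6−1)(6−10)(6−4)(6−9) = 5·(−4)·2·(−3) = 120 ≡ 10, so v_3 = 10^{−1} = 10 (mod 11).
  i = 4 (α = 4): (4−1)(4−10)(4−6)(4−9) = 3·(−6)·(−2)·(−5) = −180 ≡ 7, so v_4 = 7^{−1} = 8 (mod 11).
  i = 5 (α = 9): (9−1)(9−10)(9−6)(9−4) = 8·(−1)·3·5 = −120 ≡ 1, so v_5 = 1^{−1} = 1 (mod 11).
  v = [6, 8, 10, 8, 1].
Step 2: syndromes of r = [7, 3, 6, 2, 5] (all sums mod 11).
  S_0 = Σ v_i r_i = 6·7 + 8·3 + 10·6 + 8·2 + 1·5 = 147 ≡ 4.
  S_1 = Σ v_i α_i r_i = 6·1·7 + 8·10·3 + 10·6·6 + 8·4·2 + 1·9·5 = 751 ≡ 3.
  α_i^2 mod 11 = [1, 1, 3, 5, 4].
  S_2 = Σ v_i α_i^2 r_i = 6·1·7 + 8·1·3 + 10·3·6 + 8·5·2 + 1·4·5 = 346 ≡ 5.
  S = (4, 3, 5) ≠ 0, so r is not a codeword (an error is present).
Step 3: locate the error. For a single error e at position i, S_ℓ = v_i·e·α_i^ℓ, so α_err = S_1/S_0.
  S_0^{−1} = 4^{−1} = 3 (mod 11), so α_err = 3·3 = 9 ≡ 9 = α_5. Error position i = 5.
  Consistency check: S_2/S_1 = 5·4 = 20 ≡ 9 = α_err ✓ (single-error assumption holds).
Step 4: error magnitude e = S_0/v_5 = S_0·∏_{j≠5}(α_5 − α_j) = 4·1 = 4 ≡ 4 (mod 11).
Step 5: correct position 5: c_5 = r_5 − e = 5 − 4 ≡ 1 (mod 11). Hence c = [7, 3, 6, 2, 1].
  Check: interpolating c through the α_i gives m(x) = 5 + 2·x (degree < 2) with m(α_i) = c_i for every i, so c is indeed a codeword.


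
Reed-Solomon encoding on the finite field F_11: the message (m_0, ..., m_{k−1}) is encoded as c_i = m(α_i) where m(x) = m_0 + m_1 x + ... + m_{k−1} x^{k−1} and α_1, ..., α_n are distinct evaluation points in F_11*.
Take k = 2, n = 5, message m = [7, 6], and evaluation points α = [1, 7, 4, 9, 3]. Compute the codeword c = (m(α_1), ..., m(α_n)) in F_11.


c = [2, 5, 9, 6, 3]

Message polynomial: m(x) = 7 + 6·x (mod 11).
For each evaluation point α_i, compute m(α_i) mod 11:
  α_1 = 1: Horner steps 6 → 2, so m(1) = 2.
  α_2 = 7: Horner steps 6 → 5, so m(7) = 5.
  α_3 = 4: Horner steps 6 → 9, so m(4) = 9.
  α_4 = 9: Horner steps 6 → 6, so m(9) = 6.
  α_5 = 3: Horner steps 6 → 3, so m(3) = 3.
Codeword c = [2, 5, 9, 6, 3] ∈ F_11^5.


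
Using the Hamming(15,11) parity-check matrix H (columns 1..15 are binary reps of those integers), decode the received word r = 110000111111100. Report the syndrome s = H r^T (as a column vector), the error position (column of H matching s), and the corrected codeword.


s = (0, 1, 0, 1)^T, error position = 5, corrected codeword c = 110010111111100

Compute s = H r^T mod 2 one row at a time:
  s_1 = 1 + 1 + 1 + 1 + 1 + 1 + 0 + 0 = 6 ≡ 0 (mod 2).
  s_2 = 0 + 0 + 0 + 1 + 1 + 1 + 0 + 0 = 3 ≡ 1 (mod 2).
  s_3 = 1 + 0 + 0 + 1 + 1 + 1 + 0 + 0 = 4 ≡ 0 (mod 2).
  s_4 = 1 + 0 + 0 + 1 + 1 + 1 + 1 + 0 = 5 ≡ 1 (mod 2).
s = (0, 1, 0, 1)^T — this equals column 5 of H (binary 0101), so error is at position 5.
Correct: flip bit 5 of r = 110000111111100 to get c = 110010111111100.


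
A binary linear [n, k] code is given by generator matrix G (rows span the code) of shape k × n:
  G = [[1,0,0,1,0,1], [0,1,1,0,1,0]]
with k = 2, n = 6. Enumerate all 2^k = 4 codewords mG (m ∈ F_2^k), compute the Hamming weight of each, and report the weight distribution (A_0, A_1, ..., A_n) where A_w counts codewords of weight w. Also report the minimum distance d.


Weight distribution: A_0 = 1, A_3 = 2, A_6 = 1. Minimum distance d = 3.

Enumerate all 2^2 = 4 messages m ∈ F_2^2.
For each, compute codeword c = mG in F_2^6, then tally its weight.
  m = 00 → c = 000000, weight = 0.
  m = 10 → c = 100101, weight = 3.
  m = 01 → c = 011010, weight = 3.
  m = 11 → c = 111111, weight = 6.
Tally weights:
  weight 0: 1 codewords.
  weight 3: 2 codewords.
  weight 6: 1 codewords.
Minimum distance d = smallest w > 0 with A_w > 0 = 3.
Sanity: Σ A_w = 4 = 2^2 = 4 ✓.
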